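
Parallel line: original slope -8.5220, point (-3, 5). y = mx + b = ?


Parallel lines have equal slopes.
m2 = -8.5220
b2 = 5 + 8.5220*(-3) = -20.5660

y = -8.5220x - 20.5660


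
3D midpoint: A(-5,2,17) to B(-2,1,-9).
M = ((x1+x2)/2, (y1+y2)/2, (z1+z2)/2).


Mx = (-5- 2)/2 = -3.5000
My = (2+1)/2 = 1.5000
Mz = (17- 9)/2 = 4.0000

M = (-3.5000, 1.5000, 4.0000)


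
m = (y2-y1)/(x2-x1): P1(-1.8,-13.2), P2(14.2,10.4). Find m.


dy = 10.4 + 13.2 = 23.6
dx = 14.2 + 1.8 = 16.0
m = 23.6/16.0 = 1.4750

m = 1.4750


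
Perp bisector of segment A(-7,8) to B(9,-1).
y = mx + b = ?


Midpoint = (1, 3.5)
Slope of AB = dy/dx = -9/16 = -0.5625
Perp slope = -dx/dy = 16/9 = 1.7778
b = My - (perp slope)*Mx = 3.5 + (16*1)/(-9) = 3.5 - 1.7778 = 1.7222

y = 1.7778x + 1.7222


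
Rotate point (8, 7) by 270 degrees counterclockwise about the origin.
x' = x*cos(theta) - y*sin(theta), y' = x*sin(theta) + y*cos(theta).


cos(270) = 0, sin(270) = -1
x' = 8*0 - 7*(-1) = 7
y' = 8*(-1) + 7*0 = -8

(7, -8)


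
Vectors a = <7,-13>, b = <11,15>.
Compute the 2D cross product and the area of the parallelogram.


cross = 7*15 + 13*11 = 105 + 143 = 248
Parallelogram area = |248| = 248

cross = 248, parallelogram area = 248


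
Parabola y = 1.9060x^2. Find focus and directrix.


a = 1.9060
1/(4a) = 0.1312
Focus = (0, 0.1312)
Directrix: y = -0.1312

Focus = (0, 0.1312), Directrix: y = -0.1312


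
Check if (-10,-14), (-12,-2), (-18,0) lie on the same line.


-10*(-2-0) - 12*(0+ 14) - 18*(-14+ 2)
= 20 - 168 + 216 = 68

No, not collinear (determinant = 68)


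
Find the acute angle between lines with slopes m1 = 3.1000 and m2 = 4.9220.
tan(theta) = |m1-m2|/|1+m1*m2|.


m1-m2 = -1.822
1+m1*m2 = 16.2582
tan(theta) = |-1.822/16.2582| = 0.112067
theta = arctan(|-1.822/16.2582|) = 6.3943 degrees (acute angle)

6.3943 degrees


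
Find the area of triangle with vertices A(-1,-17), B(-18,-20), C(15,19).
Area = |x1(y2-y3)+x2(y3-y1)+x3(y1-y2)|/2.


-1*(-20-19) = 39
-18*(19+ 17) = -648
15*(-17+ 20) = 45
sum = -564
Area = |-564|/2 = 282.0000

282.0000 sq units


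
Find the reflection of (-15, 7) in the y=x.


Reflection rule for y=x: (y, x)
(-15, 7) -> (7, -15)

(7, -15)


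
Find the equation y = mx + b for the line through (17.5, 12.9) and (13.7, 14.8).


m = (1.9)/(-3.8) = -0.5000
b = y1 - m*x1 = 12.9 - (1.9*17.5)/(-3.8) = 12.9 + 8.7500 = 21.6500

y = -0.5000x + 21.6500


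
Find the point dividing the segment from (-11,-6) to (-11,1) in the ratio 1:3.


Px = (1*(-11) + 3*(-11))/4 = -44/4 = -11.0000
Py = (1*1 + 3*(-6))/4 = -17/4 = -4.2500

P = (-11.0000, -4.2500)


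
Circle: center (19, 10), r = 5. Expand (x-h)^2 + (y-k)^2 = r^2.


(x-19)^2 + (y-10)^2 = 5^2
D = -2h = -38, E = -2k = -20
F = h^2+k^2-r^2 = 361+100-25 = 436

x^2 + y^2 - 38x - 20y + 436 = 0


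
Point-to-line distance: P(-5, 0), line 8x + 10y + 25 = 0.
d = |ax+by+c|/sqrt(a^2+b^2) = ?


|8*(-5) + 10*0 + 25| = |-15| = 15
sqrt(64 + 100) = sqrt(164) = 12.8062
d = 15/sqrt(164) = 1.1713

1.1713


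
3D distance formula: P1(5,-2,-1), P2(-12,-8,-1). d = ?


dx=-17, dy=-6, dz=0
d = sqrt(289+36+0) = sqrt(325) = 18.0278

18.0278


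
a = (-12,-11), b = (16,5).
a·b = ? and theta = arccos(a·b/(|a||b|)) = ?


a·b = -12*16 - 11*5 = -192 - 55 = -247
|a| = sqrt(144+121) = 16.2788
|b| = sqrt(256+25) = 16.7631
cos(theta) = -247/(sqrt(265)*sqrt(281)) = -247/sqrt(74465) = -0.905151
theta = arccos(-247/sqrt(74465)) = 154.8436 degrees

a·b = -247, theta = 154.8436 deg


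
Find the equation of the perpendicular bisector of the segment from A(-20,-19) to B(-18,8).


Midpoint = (-19, -5.5)
Slope of AB = dy/dx = 27/2 = 13.5000
Perp slope = -dx/dy = -2/27 = -0.0741
b = My - (perp slope)*Mx = -5.5 + (2*(-19))/27 = -5.5 - 1.4074 = -6.9074

y = -0.0741x - 6.9074


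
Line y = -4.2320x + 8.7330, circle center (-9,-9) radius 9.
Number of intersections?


Substitute y = -4.2320x + 8.7330: (x+ 9)^2 + (-4.2320x+8.7330+ 9)^2 = 81
Expand to Ax^2 + Bx + C = 0, where b-k = 17.733
A = 1+m^2 = 18.909824
B = 2(m(b-k) - h) = 2(-4.2320*17.733 + 9) = -132.092112
C = h^2 + (b-k)^2 - r^2 = 81 + 314.459289 - 81 = 314.459289
disc = B^2-4AC = 17448.3261 - 23785.4792 = -6337.1531
disc < 0

0 intersection points


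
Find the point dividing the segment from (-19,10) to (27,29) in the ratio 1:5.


Px = (1*27 + 5*(-19))/6 = -68/6 = -11.3333
Py = (1*29 + 5*10)/6 = 79/6 = 13.1667

P = (-11.3333, 13.1667)


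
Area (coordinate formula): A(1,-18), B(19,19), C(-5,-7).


1*(19+ 7) = 26
19*(-7+ 18) = 209
-5*(-18-19) = 185
sum = 420
Area = |420|/2 = 210.0000

210.0000 sq units


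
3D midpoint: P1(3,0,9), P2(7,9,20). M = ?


Mx = (3+7)/2 = 5.0000
My = (0+9)/2 = 4.5000
Mz = (9+20)/2 = 14.5000

M = (5.0000, 4.5000, 14.5000)


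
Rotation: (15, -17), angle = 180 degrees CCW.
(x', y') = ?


cos(180) = -1, sin(180) = 0
x' = 15*(-1) + 17*0 = -15
y' = 15*0 - 17*(-1) = 17

(-15, 17)


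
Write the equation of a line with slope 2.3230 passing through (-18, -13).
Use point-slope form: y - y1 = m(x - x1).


y + 13 = 2.3230(x + 18)
y = 2.3230x - 13 - 2.3230*(-18)
y = 2.3230x + 28.8140

y = 2.3230x + 28.8140


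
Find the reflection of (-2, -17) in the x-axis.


Reflection rule for x-axis: (x, -y)
(-2, -17) -> (-2, 17)

(-2, 17)


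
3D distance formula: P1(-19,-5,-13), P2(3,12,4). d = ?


dx=22, dy=17, dz=17
d = sqrt(484+289+289) = sqrt(1062) = 32.5883

32.5883


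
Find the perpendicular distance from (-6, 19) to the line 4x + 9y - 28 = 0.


|4*(-6) + 9*19 - 28| = |119| = 119
sqrt(16 + 81) = sqrt(97) = 9.8489
d = 119/sqrt(97) = 12.0826

12.0826


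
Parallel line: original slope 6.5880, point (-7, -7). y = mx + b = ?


Parallel lines have equal slopes.
m2 = 6.5880
b2 = -7 - 6.5880*(-7) = 39.1160

y = 6.5880x + 39.1160


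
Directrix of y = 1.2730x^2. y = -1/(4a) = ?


a = 1.2730
1/(4a) = 0.1964
directrix: y = -0.1964 = -0.1964

y = -0.1964


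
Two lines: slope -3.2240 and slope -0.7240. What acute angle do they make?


m1-m2 = -2.5
1+m1*m2 = 3.334176
tan(theta) = |-2.5/3.334176| = 0.749810
theta = arctan(|-2.5/3.334176|) = 36.8629 degrees (acute angle)

36.8629 degrees


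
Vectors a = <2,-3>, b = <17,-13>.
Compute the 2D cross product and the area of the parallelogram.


cross = 2*(-13) + 3*17 = -26 + 51 = 25
Parallelogram area = |25| = 25

cross = 25, parallelogram area = 25


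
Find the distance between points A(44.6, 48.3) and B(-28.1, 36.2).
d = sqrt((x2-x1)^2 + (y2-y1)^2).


dx = -28.1 - 44.6 = -72.7
dy = 36.2 - 48.3 = -12.1
d = sqrt(5285.29 + 146.41) = sqrt(5431.7) = 73.7001

73.7001


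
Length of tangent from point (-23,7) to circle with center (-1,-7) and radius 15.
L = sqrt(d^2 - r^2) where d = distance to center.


d = sqrt((-23+ 1)^2 + (7+ 7)^2) = sqrt(484+196) = 26.0768
L = sqrt(680.0000 - 225) = sqrt(455.0000) = 21.3307

21.3307


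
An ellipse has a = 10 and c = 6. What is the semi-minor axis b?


b^2 = 10^2 - (6)^2 = 100 - 36 = 64
b = sqrt(64) = 8

b = 8


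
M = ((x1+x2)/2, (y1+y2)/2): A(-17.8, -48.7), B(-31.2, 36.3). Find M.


Mx = (-17.8 - 31.2)/2 = -49.0/2 = -24.5000
My = (-48.7 + 36.3)/2 = -12.4/2 = -6.2000

(-24.5000, -6.2000)


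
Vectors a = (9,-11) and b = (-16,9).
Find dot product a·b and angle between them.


a·b = 9*(-16) - 11*9 = -144 - 99 = -243
|a| = sqrt(81+121) = 14.2127
|b| = sqrt(256+81) = 18.3576
cos(theta) = -243/(sqrt(202)*sqrt(337)) = -243/sqrt(68074) = -0.931356
theta = arccos(-243/sqrt(68074)) = 158.6472 degrees

a·b = -243, theta = 158.6472 deg


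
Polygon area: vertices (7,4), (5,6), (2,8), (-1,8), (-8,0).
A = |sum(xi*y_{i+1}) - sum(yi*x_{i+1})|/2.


sum(xi*y_{i+1}) = 7*6 + 5*8 + 2*8 - 1*0 - 8*4 = 66
sum(yi*x_{i+1}) = 4*5 + 6*2 + 8*(-1) + 8*(-8) + 0*7 = -40
Area = |66 + 40|/2 = 106/2 = 53.0000

53.0000 sq units


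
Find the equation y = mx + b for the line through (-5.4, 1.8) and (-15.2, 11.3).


m = (9.5)/(-9.8) = -0.9694
b = y1 - m*x1 = 1.8 - (9.5*(-5.4))/(-9.8) = 1.8 - 5.2347 = -3.4347

y = -0.9694x - 3.4347


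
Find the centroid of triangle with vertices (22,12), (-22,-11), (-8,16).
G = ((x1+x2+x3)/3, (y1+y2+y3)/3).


Gx = (22- 22- 8)/3 = -8/3 = -2.6667
Gy = (12- 11+16)/3 = 17/3 = 5.6667

G = (-2.6667, 5.6667)


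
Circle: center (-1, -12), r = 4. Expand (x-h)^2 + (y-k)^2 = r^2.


(x+ 1)^2 + (y+ 12)^2 = 4^2
D = -2h = 2, E = -2k = 24
F = h^2+k^2-r^2 = 1+144-16 = 129

x^2 + y^2 + 2x + 24y + 129 = 0


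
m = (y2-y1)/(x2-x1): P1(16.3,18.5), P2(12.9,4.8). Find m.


dy = 4.8 - 18.5 = -13.7
dx = 12.9 - 16.3 = -3.4
m = -13.7/(-3.4) = 4.0294

m = 4.0294


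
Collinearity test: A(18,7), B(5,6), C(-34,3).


18*(6-3) + 5*(3-7) - 34*(7-6)
= 54 - 20 - 34 = 0

Yes, collinear (determinant = 0)


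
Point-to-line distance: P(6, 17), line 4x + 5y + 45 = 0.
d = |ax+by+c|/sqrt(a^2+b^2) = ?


|4*6 + 5*17 + 45| = |154| = 154
sqrt(16 + 25) = sqrt(41) = 6.4031
d = 154/sqrt(41) = 24.0508

24.0508


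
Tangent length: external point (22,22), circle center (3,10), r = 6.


d = sqrt((22-3)^2 + (22-10)^2) = sqrt(361+144) = 22.4722
L = sqrt(505.0000 - 36) = sqrt(469.0000) = 21.6564

21.6564


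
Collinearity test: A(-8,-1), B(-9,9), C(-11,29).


-8*(9-29) - 9*(29+ 1) - 11*(-1-9)
= 160 - 270 + 110 = 0

Yes, collinear (determinant = 0)


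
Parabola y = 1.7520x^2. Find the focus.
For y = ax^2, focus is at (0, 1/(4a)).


a = 1.7520
4a = 7.0080
focus = (0, 1/7.0080) = (0, 0.1427)

Focus = (0, 0.1427)


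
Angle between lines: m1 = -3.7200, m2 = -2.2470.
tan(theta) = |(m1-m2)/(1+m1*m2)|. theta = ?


m1-m2 = -1.473
1+m1*m2 = 9.35884
tan(theta) = |-1.473/9.35884| = 0.157391
theta = arctan(|-1.473/9.35884|) = 8.9445 degrees (acute angle)

8.9445 degrees


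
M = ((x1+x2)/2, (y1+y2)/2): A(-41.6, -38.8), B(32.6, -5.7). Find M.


Mx = (-41.6 + 32.6)/2 = -9.0/2 = -4.5000
My = (-38.8 - 5.7)/2 = -44.5/2 = -22.2500

(-4.5000, -22.2500)


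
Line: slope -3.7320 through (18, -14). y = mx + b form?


y + 14 = -3.7320(x - 18)
y = -3.7320x - 14 + 3.7320*18
y = -3.7320x + 53.1760

y = -3.7320x + 53.1760


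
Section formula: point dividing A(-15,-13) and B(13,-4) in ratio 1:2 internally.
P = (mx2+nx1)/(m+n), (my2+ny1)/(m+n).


Px = (1*13 + 2*(-15))/3 = -17/3 = -5.6667
Py = (1*(-4) + 2*(-13))/3 = -30/3 = -10.0000

P = (-5.6667, -10.0000)


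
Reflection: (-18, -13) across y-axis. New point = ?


Reflection rule for y-axis: (-x, y)
(-18, -13) -> (18, -13)

(18, -13)


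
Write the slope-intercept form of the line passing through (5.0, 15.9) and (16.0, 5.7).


m = (-10.2)/(11.0) = -0.9273
b = y1 - m*x1 = 15.9 - (-10.2*5.0)/(11.0) = 15.9 + 4.6364 = 20.5364

y = -0.9273x + 20.5364


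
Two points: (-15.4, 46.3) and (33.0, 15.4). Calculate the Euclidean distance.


dx = 33.0 + 15.4 = 48.4
dy = 15.4 - 46.3 = -30.9
d = sqrt(2342.56 + 954.81) = sqrt(3297.37) = 57.4227

57.4227


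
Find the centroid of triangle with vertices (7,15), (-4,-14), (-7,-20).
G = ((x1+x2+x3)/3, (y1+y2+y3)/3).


Gx = (7- 4- 7)/3 = -4/3 = -1.3333
Gy = (15- 14- 20)/3 = -19/3 = -6.3333

G = (-1.3333, -6.3333)


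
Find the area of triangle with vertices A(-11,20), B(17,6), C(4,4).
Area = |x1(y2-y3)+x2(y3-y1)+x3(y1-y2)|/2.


-11*(6-4) = -22
17*(4-20) = -272
4*(20-6) = 56
sum = -238
Area = |-238|/2 = 119.0000

119.0000 sq units


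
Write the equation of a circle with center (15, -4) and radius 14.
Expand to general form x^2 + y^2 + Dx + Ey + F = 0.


(x-15)^2 + (y+ 4)^2 = 14^2
D = -2h = -30, E = -2k = 8
F = h^2+k^2-r^2 = 225+16-196 = 45

x^2 + y^2 - 30x + 8y + 45 = 0


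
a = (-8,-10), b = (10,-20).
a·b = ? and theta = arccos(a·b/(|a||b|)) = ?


a·b = -8*10 - 10*(-20) = -80 + 200 = 120
|a| = sqrt(64+100) = 12.8062
|b| = sqrt(100+400) = 22.3607
cos(theta) = 120/(sqrt(164)*sqrt(500)) = 120/sqrt(82000) = 0.419058
theta = arccos(120/sqrt(82000)) = 65.2249 degrees

a·b = 120, theta = 65.2249 deg


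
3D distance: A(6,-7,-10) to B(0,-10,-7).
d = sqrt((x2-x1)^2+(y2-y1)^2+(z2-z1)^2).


dx=-6, dy=-3, dz=3
d = sqrt(36+9+9) = sqrt(54) = 7.3485

7.3485


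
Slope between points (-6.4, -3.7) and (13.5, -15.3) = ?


dy = -15.3 + 3.7 = -11.6
dx = 13.5 + 6.4 = 19.9
m = -11.6/19.9 = -0.5829

m = -0.5829


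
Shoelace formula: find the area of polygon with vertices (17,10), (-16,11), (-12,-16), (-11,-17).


sum(xi*y_{i+1}) = 17*11 - 16*(-16) - 12*(-17) - 11*10 = 537
sum(yi*x_{i+1}) = 10*(-16) + 11*(-12) - 16*(-11) - 17*17 = -405
Area = |537 + 405|/2 = 942/2 = 471.0000

471.0000 sq units


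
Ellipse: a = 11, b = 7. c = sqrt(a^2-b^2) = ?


c^2 = 11^2 - 7^2 = 121 - 49 = 72
c = sqrt(72) = 8.4853

c = 8.4853


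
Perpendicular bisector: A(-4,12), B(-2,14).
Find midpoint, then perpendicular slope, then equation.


Midpoint = (-3, 13)
Slope of AB = dy/dx = 2/2 = 1.0000
Perp slope = -dx/dy = -2/2 = -1.0000
b = My - (perp slope)*Mx = 13 + (2*(-3))/2 = 13 - 3.0000 = 10.0000

y = -1.0000x + 10.0000


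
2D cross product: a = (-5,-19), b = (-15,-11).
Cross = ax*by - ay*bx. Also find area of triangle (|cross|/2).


cross = -5*(-11) + 19*(-15) = 55 - 285 = -230
Triangle area = |-230|/2 = 230/2 = 115.0000

cross = -230, triangle area = 115.0000


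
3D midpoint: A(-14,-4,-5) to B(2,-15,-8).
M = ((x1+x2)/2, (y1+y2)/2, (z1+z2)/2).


Mx = (-14+2)/2 = -6.0000
My = (-4- 15)/2 = -9.5000
Mz = (-5- 8)/2 = -6.5000

M = (-6.0000, -9.5000, -6.5000)


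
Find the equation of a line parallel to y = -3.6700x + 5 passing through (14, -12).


Parallel lines have equal slopes.
m2 = -3.6700
b2 = -12 + 3.6700*14 = 39.3800

y = -3.6700x + 39.3800


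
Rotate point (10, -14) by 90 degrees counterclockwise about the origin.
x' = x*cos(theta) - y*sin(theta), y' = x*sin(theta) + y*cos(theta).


cos(90) = 0, sin(90) = 1
x' = 10*0 + 14*1 = 14
y' = 10*1 - 14*0 = 10

(14, 10)


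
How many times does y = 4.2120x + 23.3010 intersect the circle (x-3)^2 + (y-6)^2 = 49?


Substitute y = 4.2120x + 23.3010: (x-3)^2 + (4.2120x+23.3010-6)^2 = 49
Expand to Ax^2 + Bx + C = 0, where b-k = 17.301
A = 1+m^2 = 18.740944
B = 2(m(b-k) - h) = 2(4.2120*17.301 - 3) = 139.743624
C = h^2 + (b-k)^2 - r^2 = 9 + 299.324601 - 49 = 259.324601
disc = B^2-4AC = 19528.2804 - 19439.9513 = 88.3291
disc > 0

2 intersection points


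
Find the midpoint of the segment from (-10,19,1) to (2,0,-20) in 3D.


Mx = (-10+2)/2 = -4.0000
My = (19+0)/2 = 9.5000
Mz = (1- 20)/2 = -9.5000

M = (-4.0000, 9.5000, -9.5000)


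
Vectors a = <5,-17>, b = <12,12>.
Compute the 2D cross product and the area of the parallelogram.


cross = 5*12 + 17*12 = 60 + 204 = 264
Parallelogram area = |264| = 264

cross = 264, parallelogram area = 264


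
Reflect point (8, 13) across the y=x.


Reflection rule for y=x: (y, x)
(8, 13) -> (13, 8)

(13, 8)


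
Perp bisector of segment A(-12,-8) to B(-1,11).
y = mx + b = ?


Midpoint = (-6.5, 1.5)
Slope of AB = dy/dx = 19/11 = 1.7273
Perp slope = -dx/dy = -11/19 = -0.5789
b = My - (perp slope)*Mx = 1.5 + (11*(-6.5))/19 = 1.5 - 3.7632 = -2.2632

y = -0.5789x - 2.2632


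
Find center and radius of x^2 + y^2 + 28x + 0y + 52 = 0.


h = -D/2 = -28/2 = -14
k = -E/2 = 0/2 = 0
r^2 = h^2 + k^2 - F = 196 + 0 - 52 = 144
r = 12

Center (-14, 0), radius = 12


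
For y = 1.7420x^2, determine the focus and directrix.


a = 1.7420
1/(4a) = 0.1435
Focus = (0, 0.1435)
Directrix: y = -0.1435

Focus = (0, 0.1435), Directrix: y = -0.1435


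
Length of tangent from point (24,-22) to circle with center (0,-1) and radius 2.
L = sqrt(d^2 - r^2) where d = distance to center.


d = sqrt((24-0)^2 + (-22+ 1)^2) = sqrt(576+441) = 31.8904
L = sqrt(1017.0000 - 4) = sqrt(1013.0000) = 31.8277

31.8277


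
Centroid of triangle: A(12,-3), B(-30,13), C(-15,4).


Gx = (12- 30- 15)/3 = -33/3 = -11.0000
Gy = (-3+13+4)/3 = 14/3 = 4.6667

G = (-11.0000, 4.6667)


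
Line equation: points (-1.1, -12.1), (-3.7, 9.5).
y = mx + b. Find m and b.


m = (21.6)/(-2.6) = -8.3077
b = y1 - m*x1 = -12.1 - (21.6*(-1.1))/(-2.6) = -12.1 - 9.1385 = -21.2385

y = -8.3077x - 21.2385


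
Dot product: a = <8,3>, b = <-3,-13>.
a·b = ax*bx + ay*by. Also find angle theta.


a·b = 8*(-3) + 3*(-13) = -24 - 39 = -63
|a| = sqrt(64+9) = 8.5440
|b| = sqrt(9+169) = 13.3417
cos(theta) = -63/(sqrt(73)*sqrt(178)) = -63/sqrt(12994) = -0.552674
theta = arccos(-63/sqrt(12994)) = 123.5507 degrees

a·b = -63, theta = 123.5507 deg


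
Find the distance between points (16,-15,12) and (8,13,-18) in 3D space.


dx=-8, dy=28, dz=-30
d = sqrt(64+784+900) = sqrt(1748) = 41.8091

41.8091


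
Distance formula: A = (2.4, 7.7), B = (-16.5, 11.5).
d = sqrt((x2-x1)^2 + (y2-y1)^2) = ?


dx = -16.5 - 2.4 = -18.9
dy = 11.5 - 7.7 = 3.8
d = sqrt(357.21 + 14.44) = sqrt(371.65) = 19.2782

19.2782


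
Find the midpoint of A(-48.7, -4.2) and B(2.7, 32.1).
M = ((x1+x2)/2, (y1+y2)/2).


Mx = (-48.7 + 2.7)/2 = -46.0/2 = -23.0000
My = (-4.2 + 32.1)/2 = 27.9/2 = 13.9500

(-23.0000, 13.9500)


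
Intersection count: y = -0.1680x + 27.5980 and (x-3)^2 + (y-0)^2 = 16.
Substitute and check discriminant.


Substitute y = -0.1680x + 27.5980: (x-3)^2 + (-0.1680x+27.5980-0)^2 = 16
Expand to Ax^2 + Bx + C = 0, where b-k = 27.598
A = 1+m^2 = 1.028224
B = 2(m(b-k) - h) = 2(-0.1680*27.598 - 3) = -15.272928
C = h^2 + (b-k)^2 - r^2 = 9 + 761.649604 - 16 = 754.649604
disc = B^2-4AC = 233.2623 - 3103.7953 = -2870.5330
disc < 0

0 intersection points


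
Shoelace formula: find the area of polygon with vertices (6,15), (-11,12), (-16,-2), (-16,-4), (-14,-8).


sum(xi*y_{i+1}) = 6*12 - 11*(-2) - 16*(-4) - 16*(-8) - 14*15 = 76
sum(yi*x_{i+1}) = 15*(-11) + 12*(-16) - 2*(-16) - 4*(-14) - 8*6 = -317
Area = |76 + 317|/2 = 393/2 = 196.5000

196.5000 sq units


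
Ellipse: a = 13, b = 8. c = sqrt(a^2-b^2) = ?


c^2 = 13^2 - 8^2 = 169 - 64 = 105
c = sqrt(105) = 10.2470

c = 10.2470


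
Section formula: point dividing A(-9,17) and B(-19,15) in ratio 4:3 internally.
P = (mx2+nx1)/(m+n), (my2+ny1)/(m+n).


Px = (4*(-19) + 3*(-9))/7 = -103/7 = -14.7143
Py = (4*15 + 3*17)/7 = 111/7 = 15.8571

P = (-14.7143, 15.8571)


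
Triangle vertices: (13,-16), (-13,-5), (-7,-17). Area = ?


13*(-5+ 17) = 156
-13*(-17+ 16) = 13
-7*(-16+ 5) = 77
sum = 246
Area = |246|/2 = 123.0000

123.0000 sq units


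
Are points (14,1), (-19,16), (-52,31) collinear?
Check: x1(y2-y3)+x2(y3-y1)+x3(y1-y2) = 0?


14*(16-31) - 19*(31-1) - 52*(1-16)
= -210 - 570 + 780 = 0

Yes, collinear (determinant = 0)


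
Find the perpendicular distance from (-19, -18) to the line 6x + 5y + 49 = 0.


|6*(-19) + 5*(-18) + 49| = |-155| = 155
sqrt(36 + 25) = sqrt(61) = 7.8102
d = 155/sqrt(61) = 19.8457

19.8457


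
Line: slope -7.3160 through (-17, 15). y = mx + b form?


y - 15 = -7.3160(x + 17)
y = -7.3160x + 15 + 7.3160*(-17)
y = -7.3160x - 109.3720

y = -7.3160x - 109.3720


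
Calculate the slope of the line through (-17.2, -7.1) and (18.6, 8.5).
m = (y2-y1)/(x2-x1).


dy = 8.5 + 7.1 = 15.6
dx = 18.6 + 17.2 = 35.8
m = 15.6/35.8 = 0.4358

m = 0.4358


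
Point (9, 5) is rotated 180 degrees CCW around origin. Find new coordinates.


cos(180) = -1, sin(180) = 0
x' = 9*(-1) - 5*0 = -9
y' = 9*0 + 5*(-1) = -5

(-9, -5)


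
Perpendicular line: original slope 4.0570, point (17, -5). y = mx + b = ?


Perpendicular slope = -1/m1 = -1/4.0570 = -0.2465
b2 = y0 - m2*x0 = -5 + 17/4.0570 = -5 + 4.1903 = -0.8097

y = -0.2465x - 0.8097


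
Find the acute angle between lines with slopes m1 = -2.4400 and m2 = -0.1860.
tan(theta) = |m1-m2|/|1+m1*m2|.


m1-m2 = -2.254
1+m1*m2 = 1.45384
tan(theta) = |-2.254/1.45384| = 1.550377
theta = arctan(|-2.254/1.45384|) = 57.1778 degrees (acute angle)

57.1778 degrees


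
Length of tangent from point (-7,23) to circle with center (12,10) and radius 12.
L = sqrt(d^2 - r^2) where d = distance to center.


d = sqrt((-7-12)^2 + (23-10)^2) = sqrt(361+169) = 23.0217
L = sqrt(530.0000 - 144) = sqrt(386.0000) = 19.6469

19.6469


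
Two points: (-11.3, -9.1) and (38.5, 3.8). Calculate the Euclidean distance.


dx = 38.5 + 11.3 = 49.8
dy = 3.8 + 9.1 = 12.9
d = sqrt(2480.04 + 166.41) = sqrt(2646.45) = 51.4437

51.4437


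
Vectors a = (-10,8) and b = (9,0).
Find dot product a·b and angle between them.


a·b = -10*9 + 8*0 = -90 + 0 = -90
|a| = sqrt(100+64) = 12.8062
|b| = sqrt(81+0) = 9.0000
cos(theta) = -90/(sqrt(164)*sqrt(81)) = -90/sqrt(13284) = -0.780869
theta = arccos(-90/sqrt(13284)) = 141.3402 degrees

a·b = -90, theta = 141.3402 deg


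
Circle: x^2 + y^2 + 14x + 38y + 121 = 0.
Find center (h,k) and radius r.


h = -D/2 = -14/2 = -7
k = -E/2 = -38/2 = -19
r^2 = h^2 + k^2 - F = 49 + 361 - 121 = 289
r = 17

Center (-7, -19), radius = 17


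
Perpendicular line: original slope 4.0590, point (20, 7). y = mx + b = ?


Perpendicular slope = -1/m1 = -1/4.0590 = -0.2464
b2 = y0 - m2*x0 = 7 + 20/4.0590 = 7 + 4.9273 = 11.9273

y = -0.2464x + 11.9273


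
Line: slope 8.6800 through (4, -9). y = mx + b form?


y + 9 = 8.6800(x - 4)
y = 8.6800x - 9 - 8.6800*4
y = 8.6800x - 43.7200

y = 8.6800x - 43.7200


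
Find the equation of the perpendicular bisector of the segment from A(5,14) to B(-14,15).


Midpoint = (-4.5, 14.5)
Slope of AB = dy/dx = 1/(-19) = -0.0526
Perp slope = -dx/dy = 19/1 = 19.0000
b = My - (perp slope)*Mx = 14.5 + (-19*(-4.5))/1 = 14.5 + 85.5000 = 100.0000

y = 19.0000x + 100.0000


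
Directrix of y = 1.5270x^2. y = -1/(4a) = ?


a = 1.5270
1/(4a) = 0.1637
directrix: y = -0.1637 = -0.1637

y = -0.1637


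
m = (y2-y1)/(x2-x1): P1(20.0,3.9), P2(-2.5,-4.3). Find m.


dy = -4.3 - 3.9 = -8.2
dx = -2.5 - 20.0 = -22.5
m = -8.2/(-22.5) = 0.3644

m = 0.3644


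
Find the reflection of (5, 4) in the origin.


Reflection rule for origin: (-x, -y)
(5, 4) -> (-5, -4)

(-5, -4)


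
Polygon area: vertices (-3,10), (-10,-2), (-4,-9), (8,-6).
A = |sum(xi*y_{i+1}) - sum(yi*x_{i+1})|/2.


sum(xi*y_{i+1}) = -3*(-2) - 10*(-9) - 4*(-6) + 8*10 = 200
sum(yi*x_{i+1}) = 10*(-10) - 2*(-4) - 9*8 - 6*(-3) = -146
Area = |200 + 146|/2 = 346/2 = 173.0000

173.0000 sq units


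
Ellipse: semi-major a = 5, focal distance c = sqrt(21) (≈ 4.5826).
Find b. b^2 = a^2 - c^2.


b^2 = 5^2 - (sqrt(21))^2 = 25 - 21 = 4
b = sqrt(4) = 2

b = 2


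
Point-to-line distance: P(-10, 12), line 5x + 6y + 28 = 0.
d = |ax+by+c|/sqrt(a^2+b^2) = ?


|5*(-10) + 6*12 + 28| = |50| = 50
sqrt(25 + 36) = sqrt(61) = 7.8102
d = 50/sqrt(61) = 6.4018

6.4018


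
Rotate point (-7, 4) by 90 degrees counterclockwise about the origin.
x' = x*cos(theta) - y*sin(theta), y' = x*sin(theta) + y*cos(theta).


cos(90) = 0, sin(90) = 1
x' = -7*0 - 4*1 = -4
y' = -7*1 + 4*0 = -7

(-4, -7)


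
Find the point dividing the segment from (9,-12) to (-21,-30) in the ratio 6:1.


Px = (6*(-21) + 1*9)/7 = -117/7 = -16.7143
Py = (6*(-30) + 1*(-12))/7 = -192/7 = -27.4286

P = (-16.7143, -27.4286)


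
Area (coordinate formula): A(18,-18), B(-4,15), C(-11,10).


18*(15-10) = 90
-4*(10+ 18) = -112
-11*(-18-15) = 363
sum = 341
Area = |341|/2 = 170.5000

170.5000 sq units


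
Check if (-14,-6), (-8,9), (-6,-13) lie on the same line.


-14*(9+ 13) - 8*(-13+ 6) - 6*(-6-9)
= -308 + 56 + 90 = -162

No, not collinear (determinant = -162)


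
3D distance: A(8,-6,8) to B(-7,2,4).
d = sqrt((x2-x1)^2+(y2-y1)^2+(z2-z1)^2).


dx=-15, dy=8, dz=-4
d = sqrt(225+64+16) = sqrt(305) = 17.4642

17.4642


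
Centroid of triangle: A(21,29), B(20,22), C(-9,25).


Gx = (21+20- 9)/3 = 32/3 = 10.6667
Gy = (29+22+25)/3 = 76/3 = 25.3333

G = (10.6667, 25.3333)


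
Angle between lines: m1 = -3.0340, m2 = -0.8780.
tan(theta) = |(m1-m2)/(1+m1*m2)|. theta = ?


m1-m2 = -2.156
1+m1*m2 = 3.663852
tan(theta) = |-2.156/3.663852| = 0.588452
theta = arctan(|-2.156/3.663852|) = 30.4748 degrees (acute angle)

30.4748 degrees


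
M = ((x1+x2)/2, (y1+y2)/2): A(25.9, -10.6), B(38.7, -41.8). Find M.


Mx = (25.9 + 38.7)/2 = 64.6/2 = 32.3000
My = (-10.6 - 41.8)/2 = -52.4/2 = -26.2000

(32.3000, -26.2000)


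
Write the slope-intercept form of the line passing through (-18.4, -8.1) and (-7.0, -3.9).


m = (4.2)/(11.4) = 0.3684
b = y1 - m*x1 = -8.1 - (4.2*(-18.4))/(11.4) = -8.1 + 6.7789 = -1.3211

y = 0.3684x - 1.3211


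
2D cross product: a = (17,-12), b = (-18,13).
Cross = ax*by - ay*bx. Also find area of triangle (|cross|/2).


cross = 17*13 + 12*(-18) = 221 - 216 = 5
Triangle area = |5|/2 = 5/2 = 2.5000

cross = 5, triangle area = 2.5000


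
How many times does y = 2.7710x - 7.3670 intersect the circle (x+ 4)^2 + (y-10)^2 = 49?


Substitute y = 2.7710x - 7.3670: (x+ 4)^2 + (2.7710x- 7.3670-10)^2 = 49
Expand to Ax^2 + Bx + C = 0, where b-k = -17.367
A = 1+m^2 = 8.678441
B = 2(m(b-k) - h) = 2(2.7710*(-17.367) + 4) = -88.247914
C = h^2 + (b-k)^2 - r^2 = 16 + 301.612689 - 49 = 268.612689
disc = B^2-4AC = 7787.6943 - 9324.5575 = -1536.8632
disc < 0

0 intersection points


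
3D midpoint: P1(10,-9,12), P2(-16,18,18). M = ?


Mx = (10- 16)/2 = -3.0000
My = (-9+18)/2 = 4.5000
Mz = (12+18)/2 = 15.0000

M = (-3.0000, 4.5000, 15.0000)


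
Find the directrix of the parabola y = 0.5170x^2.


a = 0.5170
1/(4a) = 0.4836
directrix: y = -0.4836 = -0.4836

y = -0.4836


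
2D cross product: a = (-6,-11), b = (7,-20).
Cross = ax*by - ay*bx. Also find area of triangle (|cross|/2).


cross = -6*(-20) + 11*7 = 120 + 77 = 197
Triangle area = |197|/2 = 197/2 = 98.5000

cross = 197, triangle area = 98.5000


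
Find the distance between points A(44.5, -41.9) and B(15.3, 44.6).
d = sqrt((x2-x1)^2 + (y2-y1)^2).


dx = 15.3 - 44.5 = -29.2
dy = 44.6 + 41.9 = 86.5
d = sqrt(852.64 + 7482.25) = sqrt(8334.89) = 91.2956

91.2956


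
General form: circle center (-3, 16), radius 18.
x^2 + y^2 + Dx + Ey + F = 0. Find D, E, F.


(x+ 3)^2 + (y-16)^2 = 18^2
D = -2h = 6, E = -2k = -32
F = h^2+k^2-r^2 = 9+256-324 = -59

D = 6, E = -32, F = -59


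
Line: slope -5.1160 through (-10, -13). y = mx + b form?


y + 13 = -5.1160(x + 10)
y = -5.1160x - 13 + 5.1160*(-10)
y = -5.1160x - 64.1600

y = -5.1160x - 64.1600


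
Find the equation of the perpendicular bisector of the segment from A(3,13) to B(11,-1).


Midpoint = (7, 6)
Slope of AB = dy/dx = -14/8 = -1.7500
Perp slope = -dx/dy = 8/14 = 0.5714
b = My - (perp slope)*Mx = 6 + (8*7)/(-14) = 6 - 4.0000 = 2.0000

y = 0.5714x + 2.0000


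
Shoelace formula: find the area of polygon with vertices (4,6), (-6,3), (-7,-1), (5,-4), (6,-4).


sum(xi*y_{i+1}) = 4*3 - 6*(-1) - 7*(-4) + 5*(-4) + 6*6 = 62
sum(yi*x_{i+1}) = 6*(-6) + 3*(-7) - 1*5 - 4*6 - 4*4 = -102
Area = |62 + 102|/2 = 164/2 = 82.0000

82.0000 sq units


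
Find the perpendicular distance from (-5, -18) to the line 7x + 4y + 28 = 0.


|7*(-5) + 4*(-18) + 28| = |-79| = 79
sqrt(49 + 16) = sqrt(65) = 8.0623
d = 79/sqrt(65) = 9.7987

9.7987


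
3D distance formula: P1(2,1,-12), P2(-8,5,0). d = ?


dx=-10, dy=4, dz=12
d = sqrt(100+16+144) = sqrt(260) = 16.1245

16.1245


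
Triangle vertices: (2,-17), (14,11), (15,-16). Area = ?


2*(11+ 16) = 54
14*(-16+ 17) = 14
15*(-17-11) = -420
sum = -352
Area = |-352|/2 = 176.0000

176.0000 sq units


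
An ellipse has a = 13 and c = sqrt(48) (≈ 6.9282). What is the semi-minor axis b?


b^2 = 13^2 - (sqrt(48))^2 = 169 - 48 = 121
b = sqrt(121) = 11

b = 11


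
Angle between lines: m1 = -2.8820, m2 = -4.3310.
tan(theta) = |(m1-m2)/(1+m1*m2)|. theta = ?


m1-m2 = 1.449
1+m1*m2 = 13.481942
tan(theta) = |1.449/13.481942| = 0.107477
theta = arctan(|1.449/13.481942|) = 6.1344 degrees (acute angle)

6.1344 degrees


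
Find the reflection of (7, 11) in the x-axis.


Reflection rule for x-axis: (x, -y)
(7, 11) -> (7, -11)

(7, -11)


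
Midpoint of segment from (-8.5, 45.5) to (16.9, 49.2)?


Mx = (-8.5 + 16.9)/2 = 8.4/2 = 4.2000
My = (45.5 + 49.2)/2 = 94.7/2 = 47.3500

(4.2000, 47.3500)


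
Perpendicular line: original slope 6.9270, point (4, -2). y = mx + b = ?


Perpendicular slope = -1/m1 = -1/6.9270 = -0.1444
b2 = y0 - m2*x0 = -2 + 4/6.9270 = -2 + 0.5775 = -1.4225

y = -0.1444x - 1.4225


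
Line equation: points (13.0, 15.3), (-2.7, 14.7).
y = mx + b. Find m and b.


m = (-0.6)/(-15.7) = 0.0382
b = y1 - m*x1 = 15.3 - (-0.6*13.0)/(-15.7) = 15.3 - 0.4968 = 14.8032

y = 0.0382x + 14.8032


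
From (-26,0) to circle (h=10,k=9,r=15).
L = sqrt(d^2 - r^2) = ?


d = sqrt((-26-10)^2 + (0-9)^2) = sqrt(1296+81) = 37.1080
L = sqrt(1377.0000 - 225) = sqrt(1152.0000) = 33.9411

33.9411


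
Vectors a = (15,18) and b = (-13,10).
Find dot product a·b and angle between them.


a·b = 15*(-13) + 18*10 = -195 + 180 = -15
|a| = sqrt(225+324) = 23.4307
|b| = sqrt(169+100) = 16.4012
cos(theta) = -15/(sqrt(549)*sqrt(269)) = -15/sqrt(147681) = -0.039033
theta = arccos(-15/sqrt(147681)) = 92.2370 degrees

a·b = -15, theta = 92.2370 deg


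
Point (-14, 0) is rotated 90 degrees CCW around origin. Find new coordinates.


cos(90) = 0, sin(90) = 1
x' = -14*0 - 0*1 = 0
y' = -14*1 + 0*0 = -14

(0, -14)


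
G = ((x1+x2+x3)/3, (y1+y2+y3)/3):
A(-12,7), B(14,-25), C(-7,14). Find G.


Gx = (-12+14- 7)/3 = -5/3 = -1.6667
Gy = (7- 25+14)/3 = -4/3 = -1.3333

G = (-1.6667, -1.3333)


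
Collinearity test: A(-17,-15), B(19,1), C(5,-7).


-17*(1+ 7) + 19*(-7+ 15) + 5*(-15-1)
= -136 + 152 - 80 = -64

No, not collinear (determinant = -64)


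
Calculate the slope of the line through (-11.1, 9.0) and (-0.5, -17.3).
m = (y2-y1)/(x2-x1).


dy = -17.3 - 9.0 = -26.3
dx = -0.5 + 11.1 = 10.6
m = -26.3/10.6 = -2.4811

m = -2.4811


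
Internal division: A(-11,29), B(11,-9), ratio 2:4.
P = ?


Px = (2*11 + 4*(-11))/6 = -22/6 = -3.6667
Py = (2*(-9) + 4*29)/6 = 98/6 = 16.3333

P = (-3.6667, 16.3333)


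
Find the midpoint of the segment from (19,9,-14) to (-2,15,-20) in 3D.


Mx = (19- 2)/2 = 8.5000
My = (9+15)/2 = 12.0000
Mz = (-14- 20)/2 = -17.0000

M = (8.5000, 12.0000, -17.0000)


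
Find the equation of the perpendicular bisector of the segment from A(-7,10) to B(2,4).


Midpoint = (-2.5, 7)
Slope of AB = dy/dx = -6/9 = -0.6667
Perp slope = -dx/dy = 9/6 = 1.5000
b = My - (perp slope)*Mx = 7 + (9*(-2.5))/(-6) = 7 + 3.7500 = 10.7500

y = 1.5000x + 10.7500


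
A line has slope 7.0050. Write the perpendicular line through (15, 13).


Perpendicular slope = -1/m1 = -1/7.0050 = -0.1428
b2 = y0 - m2*x0 = 13 + 15/7.0050 = 13 + 2.1413 = 15.1413

y = -0.1428x + 15.1413


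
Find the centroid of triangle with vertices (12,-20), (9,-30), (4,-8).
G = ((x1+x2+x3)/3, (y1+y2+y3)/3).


Gx = (12+9+4)/3 = 25/3 = 8.3333
Gy = (-20- 30- 8)/3 = -58/3 = -19.3333

G = (8.3333, -19.3333)


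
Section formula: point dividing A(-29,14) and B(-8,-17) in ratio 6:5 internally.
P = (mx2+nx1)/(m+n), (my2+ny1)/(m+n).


Px = (6*(-8) + 5*(-29))/11 = -193/11 = -17.5455
Py = (6*(-17) + 5*14)/11 = -32/11 = -2.9091

P = (-17.5455, -2.9091)


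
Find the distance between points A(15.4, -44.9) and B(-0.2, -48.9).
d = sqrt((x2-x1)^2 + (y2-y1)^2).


dx = -0.2 - 15.4 = -15.6
dy = -48.9 + 44.9 = -4.0
d = sqrt(243.36 + 16.0) = sqrt(259.36) = 16.1047

16.1047


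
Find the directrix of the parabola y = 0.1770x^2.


a = 0.1770
1/(4a) = 1.4124
directrix: y = -1.4124 = -1.4124

y = -1.4124


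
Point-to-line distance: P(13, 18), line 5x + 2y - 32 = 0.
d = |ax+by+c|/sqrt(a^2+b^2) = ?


|5*13 + 2*18 - 32| = |69| = 69
sqrt(25 + 4) = sqrt(29) = 5.3852
d = 69/sqrt(29) = 12.8130

12.8130


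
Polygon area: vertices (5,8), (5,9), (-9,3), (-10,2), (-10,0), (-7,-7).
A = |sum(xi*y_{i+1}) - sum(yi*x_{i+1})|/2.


sum(xi*y_{i+1}) = 5*9 + 5*3 - 9*2 - 10*0 - 10*(-7) - 7*8 = 56
sum(yi*x_{i+1}) = 8*5 + 9*(-9) + 3*(-10) + 2*(-10) + 0*(-7) - 7*5 = -126
Area = |56 + 126|/2 = 182/2 = 91.0000

91.0000 sq units


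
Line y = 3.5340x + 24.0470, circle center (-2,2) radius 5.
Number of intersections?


Substitute y = 3.5340x + 24.0470: (x+ 2)^2 + (3.5340x+24.0470-2)^2 = 25
Expand to Ax^2 + Bx + C = 0, where b-k = 22.047
A = 1+m^2 = 13.489156
B = 2(m(b-k) - h) = 2(3.5340*22.047 + 2) = 159.828196
C = h^2 + (b-k)^2 - r^2 = 4 + 486.070209 - 25 = 465.070209
disc = B^2-4AC = 25545.0522 - 25093.6184 = 451.4338
disc > 0

2 intersection points


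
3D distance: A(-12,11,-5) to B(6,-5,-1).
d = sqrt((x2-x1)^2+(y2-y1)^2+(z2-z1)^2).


dx=18, dy=-16, dz=4
d = sqrt(324+256+16) = sqrt(596) = 24.4131

24.4131


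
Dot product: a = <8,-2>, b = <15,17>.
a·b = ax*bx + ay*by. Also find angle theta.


a·b = 8*15 - 2*17 = 120 - 34 = 86
|a| = sqrt(64+4) = 8.2462
|b| = sqrt(225+289) = 22.6716
cos(theta) = 86/(sqrt(68)*sqrt(514)) = 86/sqrt(34952) = 0.460005
theta = arccos(86/sqrt(34952)) = 62.6126 degrees

a·b = 86, theta = 62.6126 deg


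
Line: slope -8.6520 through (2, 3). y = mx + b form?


y - 3 = -8.6520(x - 2)
y = -8.6520x + 3 + 8.6520*2
y = -8.6520x + 20.3040

y = -8.6520x + 20.3040


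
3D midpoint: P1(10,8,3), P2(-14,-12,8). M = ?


Mx = (10- 14)/2 = -2.0000
My = (8- 12)/2 = -2.0000
Mz = (3+8)/2 = 5.5000

M = (-2.0000, -2.0000, 5.5000)


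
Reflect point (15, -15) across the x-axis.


Reflection rule for x-axis: (x, -y)
(15, -15) -> (15, 15)

(15, 15)


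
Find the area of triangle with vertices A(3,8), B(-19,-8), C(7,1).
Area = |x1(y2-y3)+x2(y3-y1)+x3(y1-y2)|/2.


3*(-8-1) = -27
-19*(1-8) = 133
7*(8+ 8) = 112
sum = 218
Area = |218|/2 = 109.0000

109.0000 sq units


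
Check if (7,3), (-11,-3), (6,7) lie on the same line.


7*(-3-7) - 11*(7-3) + 6*(3+ 3)
= -70 - 44 + 36 = -78

No, not collinear (determinant = -78)


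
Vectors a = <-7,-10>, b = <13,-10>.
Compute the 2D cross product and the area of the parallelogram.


cross = -7*(-10) + 10*13 = 70 + 130 = 200
Parallelogram area = |200| = 200

cross = 200, parallelogram area = 200


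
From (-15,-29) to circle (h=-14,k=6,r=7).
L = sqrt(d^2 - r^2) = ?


d = sqrt((-15+ 14)^2 + (-29-6)^2) = sqrt(1+1225) = 35.0143
L = sqrt(1226.0000 - 49) = sqrt(1177.0000) = 34.3074

34.3074


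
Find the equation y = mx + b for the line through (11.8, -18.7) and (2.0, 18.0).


m = (36.7)/(-9.8) = -3.7449
b = y1 - m*x1 = -18.7 - (36.7*11.8)/(-9.8) = -18.7 + 44.1898 = 25.4898

y = -3.7449x + 25.4898


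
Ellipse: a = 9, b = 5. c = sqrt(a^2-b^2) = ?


c^2 = 9^2 - 5^2 = 81 - 25 = 56
c = sqrt(56) = 7.4833

c = 7.4833


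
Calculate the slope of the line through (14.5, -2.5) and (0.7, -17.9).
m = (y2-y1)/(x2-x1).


dy = -17.9 + 2.5 = -15.4
dx = 0.7 - 14.5 = -13.8
m = -15.4/(-13.8) = 1.1159

m = 1.1159


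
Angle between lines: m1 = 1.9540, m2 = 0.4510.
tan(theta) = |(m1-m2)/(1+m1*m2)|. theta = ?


m1-m2 = 1.503
1+m1*m2 = 1.881254
tan(theta) = |1.503/1.881254| = 0.798935
theta = arctan(|1.503/1.881254|) = 38.6226 degrees (acute angle)

38.6226 degrees


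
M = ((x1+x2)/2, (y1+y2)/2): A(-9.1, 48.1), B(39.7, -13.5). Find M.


Mx = (-9.1 + 39.7)/2 = 30.6/2 = 15.3000
My = (48.1 - 13.5)/2 = 34.6/2 = 17.3000

(15.3000, 17.3000)


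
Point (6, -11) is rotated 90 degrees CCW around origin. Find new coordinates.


cos(90) = 0, sin(90) = 1
x' = 6*0 + 11*1 = 11
y' = 6*1 - 11*0 = 6

(11, 6)


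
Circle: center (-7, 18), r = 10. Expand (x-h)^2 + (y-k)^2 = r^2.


(x+ 7)^2 + (y-18)^2 = 10^2
D = -2h = 14, E = -2k = -36
F = h^2+k^2-r^2 = 49+324-100 = 273

x^2 + y^2 + 14x - 36y + 273 = 0


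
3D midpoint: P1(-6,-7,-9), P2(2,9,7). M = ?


Mx = (-6+2)/2 = -2.0000
My = (-7+9)/2 = 1.0000
Mz = (-9+7)/2 = -1.0000

M = (-2.0000, 1.0000, -1.0000)


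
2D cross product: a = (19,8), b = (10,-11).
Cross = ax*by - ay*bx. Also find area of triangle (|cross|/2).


cross = 19*(-11) - 8*10 = -209 - 80 = -289
Triangle area = |-289|/2 = 289/2 = 144.5000

cross = -289, triangle area = 144.5000


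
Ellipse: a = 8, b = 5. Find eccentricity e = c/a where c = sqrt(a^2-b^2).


c = sqrt(64-25) = sqrt(39) = 6.2450
e = c/a = sqrt(39)/8 = 0.7806

e = 0.7806


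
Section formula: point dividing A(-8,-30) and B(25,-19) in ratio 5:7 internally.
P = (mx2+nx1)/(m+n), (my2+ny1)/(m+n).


Px = (5*25 + 7*(-8))/12 = 69/12 = 5.7500
Py = (5*(-19) + 7*(-30))/12 = -305/12 = -25.4167

P = (5.7500, -25.4167)


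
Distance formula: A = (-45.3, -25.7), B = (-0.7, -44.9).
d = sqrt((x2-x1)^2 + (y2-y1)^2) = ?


dx = -0.7 + 45.3 = 44.6
dy = -44.9 + 25.7 = -19.2
d = sqrt(1989.16 + 368.64) = sqrt(2357.8) = 48.5572

48.5572


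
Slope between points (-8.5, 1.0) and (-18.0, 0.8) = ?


dy = 0.8 - 1.0 = -0.2
dx = -18.0 + 8.5 = -9.5
m = -0.2/(-9.5) = 0.0211

m = 0.0211


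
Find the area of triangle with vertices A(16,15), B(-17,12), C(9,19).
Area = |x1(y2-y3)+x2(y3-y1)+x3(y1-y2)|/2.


16*(12-19) = -112
-17*(19-15) = -68
9*(15-12) = 27
sum = -153
Area = |-153|/2 = 76.5000

76.5000 sq units


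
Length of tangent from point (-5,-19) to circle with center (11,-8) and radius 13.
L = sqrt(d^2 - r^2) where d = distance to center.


d = sqrt((-5-11)^2 + (-19+ 8)^2) = sqrt(256+121) = 19.4165
L = sqrt(377.0000 - 169) = sqrt(208.0000) = 14.4222

14.4222


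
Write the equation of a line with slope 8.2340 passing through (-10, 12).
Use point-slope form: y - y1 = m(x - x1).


y - 12 = 8.2340(x + 10)
y = 8.2340x + 12 - 8.2340*(-10)
y = 8.2340x + 94.3400

y = 8.2340x + 94.3400


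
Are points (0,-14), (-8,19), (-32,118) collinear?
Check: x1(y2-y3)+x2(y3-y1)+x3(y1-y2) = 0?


0*(19-118) - 8*(118+ 14) - 32*(-14-19)
= 0 - 1056 + 1056 = 0

Yes, collinear (determinant = 0)


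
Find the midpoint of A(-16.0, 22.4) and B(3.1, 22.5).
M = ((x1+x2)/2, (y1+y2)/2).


Mx = (-16.0 + 3.1)/2 = -12.9/2 = -6.4500
My = (22.4 + 22.5)/2 = 44.9/2 = 22.4500

(-6.4500, 22.4500)


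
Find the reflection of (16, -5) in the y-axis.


Reflection rule for y-axis: (-x, y)
(16, -5) -> (-16, -5)

(-16, -5)


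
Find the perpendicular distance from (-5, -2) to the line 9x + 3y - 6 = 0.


|9*(-5) + 3*(-2) - 6| = |-57| = 57
sqrt(81 + 9) = sqrt(90) = 9.4868
d = 57/sqrt(90) = 6.0083

6.0083


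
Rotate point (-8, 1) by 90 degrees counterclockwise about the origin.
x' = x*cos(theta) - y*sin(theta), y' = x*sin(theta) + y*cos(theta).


cos(90) = 0, sin(90) = 1
x' = -8*0 - 1*1 = -1
y' = -8*1 + 1*0 = -8

(-1, -8)


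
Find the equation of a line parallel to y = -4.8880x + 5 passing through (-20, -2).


Parallel lines have equal slopes.
m2 = -4.8880
b2 = -2 + 4.8880*(-20) = -99.7600

y = -4.8880x - 99.7600


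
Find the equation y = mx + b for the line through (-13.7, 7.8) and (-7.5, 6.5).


m = (-1.3)/(6.2) = -0.2097
b = y1 - m*x1 = 7.8 - (-1.3*(-13.7))/(6.2) = 7.8 - 2.8726 = 4.9274

y = -0.2097x + 4.9274


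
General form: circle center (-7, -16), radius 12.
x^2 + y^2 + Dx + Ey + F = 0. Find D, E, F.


(x+ 7)^2 + (y+ 16)^2 = 12^2
D = -2h = 14, E = -2k = 32
F = h^2+k^2-r^2 = 49+256-144 = 161

D = 14, E = 32, F = 161


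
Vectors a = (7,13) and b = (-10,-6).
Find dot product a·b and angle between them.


a·b = 7*(-10) + 13*(-6) = -70 - 78 = -148
|a| = sqrt(49+169) = 14.7648
|b| = sqrt(100+36) = 11.6619
cos(theta) = -148/(sqrt(218)*sqrt(136)) = -148/sqrt(29648) = -0.859536
theta = arccos(-148/sqrt(29648)) = 149.2645 degrees

a·b = -148, theta = 149.2645 deg


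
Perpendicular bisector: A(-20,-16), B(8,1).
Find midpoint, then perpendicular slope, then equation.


Midpoint = (-6, -7.5)
Slope of AB = dy/dx = 17/28 = 0.6071
Perp slope = -dx/dy = -28/17 = -1.6471
b = My - (perp slope)*Mx = -7.5 + (28*(-6))/17 = -7.5 - 9.8824 = -17.3824

y = -1.6471x - 17.3824


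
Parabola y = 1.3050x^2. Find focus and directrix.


a = 1.3050
1/(4a) = 0.1916
Focus = (0, 0.1916)
Directrix: y = -0.1916

Focus = (0, 0.1916), Directrix: y = -0.1916
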